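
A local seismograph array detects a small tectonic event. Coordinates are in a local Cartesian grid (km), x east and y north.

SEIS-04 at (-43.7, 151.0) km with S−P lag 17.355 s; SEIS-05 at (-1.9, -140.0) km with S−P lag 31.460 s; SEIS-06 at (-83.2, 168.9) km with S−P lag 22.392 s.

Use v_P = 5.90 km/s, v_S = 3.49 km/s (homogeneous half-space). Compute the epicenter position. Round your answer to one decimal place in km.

(98.6, 109.3)

Distance from S−P lag: d = Δt · v_P v_S / (v_P − v_S) = Δt · (5.90·3.49)/(5.90−3.49) ≈ 8.5440·Δt.
So d_SEIS-04 = 148.28, d_SEIS-05 = 268.79, d_SEIS-06 = 191.32 km.
Circle about each station: (x + 43.7)² + (y − 151.0)² = 148.28²; (x + 1.9)² + (y + 140.0)² = 268.79²; (x + 83.2)² + (y − 168.9)² = 191.32².
Subtracting the SEIS-04 equation from the SEIS-05 and SEIS-06 equations removes the quadratic terms:
83.6 x − 582.0 y = -55368.19
-79.0 x + 35.8 y = -3877.62
Solving the 2×2 system: x ≈ 98.6, y ≈ 109.3 km.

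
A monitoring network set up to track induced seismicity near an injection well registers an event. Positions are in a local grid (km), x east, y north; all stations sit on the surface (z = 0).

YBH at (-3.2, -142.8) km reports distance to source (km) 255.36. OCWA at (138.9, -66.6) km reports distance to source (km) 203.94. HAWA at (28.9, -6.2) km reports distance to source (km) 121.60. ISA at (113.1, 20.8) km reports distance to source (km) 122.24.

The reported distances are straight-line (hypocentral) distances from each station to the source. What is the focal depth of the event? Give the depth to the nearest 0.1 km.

z ≈ 50.6 km

Each station gives a sphere (x−x_i)² + (y−y_i)² + z² = d_i² (stations at z=0).
Subtracting the YBH sphere from OCWA and HAWA: z² cancels, leaving linear equations in x and y:
284.2 x + 152.4 y = 26943.90
64.2 x + 273.2 y = 30893.74
Solving: x ≈ 39.094, y ≈ 103.894 km (keep extra digits for the depth step; rounded: 39.1, 103.9).
Then from the YBH sphere: z² = 255.36² − (x + 3.2)² − (y + 142.8)² with x = 39.094, y = 103.894, so z ≈ 50.616 ≈ 50.6 km.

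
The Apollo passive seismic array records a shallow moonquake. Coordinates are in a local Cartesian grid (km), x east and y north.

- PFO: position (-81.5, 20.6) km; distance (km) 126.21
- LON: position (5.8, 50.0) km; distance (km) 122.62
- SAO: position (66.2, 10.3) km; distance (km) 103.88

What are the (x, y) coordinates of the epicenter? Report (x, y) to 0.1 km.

Circle about each station: (x + 81.5)² + (y − 20.6)² = 126.21²; (x − 5.8)² + (y − 50.0)² = 122.62²; (x − 66.2)² + (y − 10.3)² = 103.88².
Subtracting pairs of circle equations eliminates x²+y² and gives linear equations (the radical axes):
174.6 x + 58.8 y = -3639.67
295.4 x − 20.6 y = 2559.83
Solving the 2×2 system: x ≈ 3.6, y ≈ -72.6 km.
Check against PFO (with the unrounded x, y): √((x + 81.5)²+(y − 20.6)²) = 126.21 ≈ 126.21 km. ✓

x ≈ 3.6 km, y ≈ -72.6 km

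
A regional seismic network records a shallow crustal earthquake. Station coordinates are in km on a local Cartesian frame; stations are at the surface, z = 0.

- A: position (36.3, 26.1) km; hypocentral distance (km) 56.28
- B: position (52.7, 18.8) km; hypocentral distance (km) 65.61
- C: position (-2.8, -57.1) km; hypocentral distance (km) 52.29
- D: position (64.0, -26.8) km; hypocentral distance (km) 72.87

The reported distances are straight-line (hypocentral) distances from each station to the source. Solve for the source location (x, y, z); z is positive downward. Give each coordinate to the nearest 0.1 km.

Each station gives a sphere (x−x_i)² + (y−y_i)² + z² = d_i² (stations at z=0).
Subtracting the A sphere from B and C: z² cancels, leaving linear equations in x and y:
32.8 x − 14.6 y = -5.40
-78.2 x − 166.4 y = 1702.54
Solving: x ≈ -3.903, y ≈ -8.398 km (keep extra digits for the depth step; rounded: -3.9, -8.4).
Then from the A sphere: z² = 56.28² − (x − 36.3)² − (y − 26.1)² with x = -3.903, y = -8.398, so z ≈ 19.001 ≈ 19.0 km.

x ≈ -3.9 km, y ≈ -8.4 km, depth ≈ 19.0 km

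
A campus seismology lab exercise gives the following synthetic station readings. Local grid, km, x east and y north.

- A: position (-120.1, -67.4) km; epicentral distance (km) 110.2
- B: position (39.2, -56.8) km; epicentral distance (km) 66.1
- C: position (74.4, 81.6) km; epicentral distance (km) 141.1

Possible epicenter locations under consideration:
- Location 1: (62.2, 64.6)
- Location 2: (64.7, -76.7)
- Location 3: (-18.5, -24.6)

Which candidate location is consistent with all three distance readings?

For each candidate, compare |candidate − station| to the reported distance:
Location 1: residuals A 114.9, B 57.5, C 120.2 → max 120.2 km
Location 2: residuals A 74.8, B 33.8, C 17.5 → max 74.8 km
Location 3: residuals A 0.0, B 0.0, C 0.0 → max 0.0 km
Only Location 3 has all residuals ≈ 0.

Location 3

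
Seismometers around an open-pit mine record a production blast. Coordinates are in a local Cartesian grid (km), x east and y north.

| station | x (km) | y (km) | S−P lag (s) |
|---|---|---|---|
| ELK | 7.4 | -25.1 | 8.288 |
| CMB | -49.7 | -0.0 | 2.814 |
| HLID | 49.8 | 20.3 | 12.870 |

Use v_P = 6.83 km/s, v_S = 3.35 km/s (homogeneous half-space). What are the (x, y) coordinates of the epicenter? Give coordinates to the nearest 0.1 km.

Distance from S−P lag: d = Δt · v_P v_S / (v_P − v_S) = Δt · (6.83·3.35)/(6.83−3.35) ≈ 6.5749·Δt.
So d_ELK = 54.49, d_CMB = 18.50, d_HLID = 84.62 km.
Circle about each station: (x − 7.4)² + (y + 25.1)² = 54.49²; (x + 49.7)² + y² = 18.50²; (x − 49.8)² + (y − 20.3)² = 84.62².
Subtracting the ELK equation from the CMB and HLID equations removes the quadratic terms:
-114.2 x + 50.2 y = 4412.23
84.8 x + 90.8 y = -1984.02
Solving the 2×2 system: x ≈ -34.2, y ≈ 10.1 km.
Check against ELK (with the unrounded x, y): √((x − 7.4)²+(y + 25.1)²) = 54.49 ≈ 54.49 km. ✓

x ≈ -34.2 km, y ≈ 10.1 km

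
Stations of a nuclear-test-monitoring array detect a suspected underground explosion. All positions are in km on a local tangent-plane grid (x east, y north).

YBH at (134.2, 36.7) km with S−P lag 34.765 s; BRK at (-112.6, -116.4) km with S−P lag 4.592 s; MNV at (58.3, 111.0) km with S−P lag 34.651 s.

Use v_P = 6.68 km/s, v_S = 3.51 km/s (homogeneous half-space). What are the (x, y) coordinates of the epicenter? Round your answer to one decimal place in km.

Distance from S−P lag: d = Δt · v_P v_S / (v_P − v_S) = Δt · (6.68·3.51)/(6.68−3.51) ≈ 7.3965·Δt.
So d_YBH = 257.14, d_BRK = 33.96, d_MNV = 256.29 km.
Circle about each station: (x − 134.2)² + (y − 36.7)² = 257.14²; (x + 112.6)² + (y + 116.4)² = 33.96²; (x − 58.3)² + (y − 111.0)² = 256.29².
Subtracting pairs of circle equations eliminates x²+y² and gives linear equations (the radical axes):
-493.6 x − 306.2 y = 71838.89
-151.8 x + 148.6 y = -3200.22
Solving the 2×2 system: x ≈ -80.9, y ≈ -104.2 km.
Check against YBH (with the unrounded x, y): √((x − 134.2)²+(y − 36.7)²) = 257.14 ≈ 257.14 km. ✓

-80.9 km east, -104.2 km north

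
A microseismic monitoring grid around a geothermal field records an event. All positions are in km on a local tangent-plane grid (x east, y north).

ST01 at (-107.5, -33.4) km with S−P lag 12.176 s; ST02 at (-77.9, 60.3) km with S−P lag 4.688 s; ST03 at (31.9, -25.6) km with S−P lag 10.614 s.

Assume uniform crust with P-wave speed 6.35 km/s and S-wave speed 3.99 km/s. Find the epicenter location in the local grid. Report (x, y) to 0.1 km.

x ≈ -28.7 km, y ≈ 70.9 km

Distance from S−P lag: d = Δt · v_P v_S / (v_P − v_S) = Δt · (6.35·3.99)/(6.35−3.99) ≈ 10.7358·Δt.
So d_ST01 = 130.72, d_ST02 = 50.33, d_ST03 = 113.95 km.
Circle about each station: (x + 107.5)² + (y + 33.4)² = 130.72²; (x + 77.9)² + (y − 60.3)² = 50.33²; (x − 31.9)² + (y + 25.6)² = 113.95².
Subtracting pairs of circle equations eliminates x²+y² and gives linear equations (the radical axes):
59.2 x + 187.4 y = 11587.30
278.8 x + 15.6 y = -6895.72
Solving the 2×2 system: x ≈ -28.7, y ≈ 70.9 km.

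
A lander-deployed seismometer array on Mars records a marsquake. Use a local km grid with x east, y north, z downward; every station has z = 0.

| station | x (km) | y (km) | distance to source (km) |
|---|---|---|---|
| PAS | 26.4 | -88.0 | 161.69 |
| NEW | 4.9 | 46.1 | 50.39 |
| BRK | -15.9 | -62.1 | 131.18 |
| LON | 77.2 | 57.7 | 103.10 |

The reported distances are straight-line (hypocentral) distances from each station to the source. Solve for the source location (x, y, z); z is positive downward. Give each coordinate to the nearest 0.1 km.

(-16.5, 61.9, 42.8)

Each station gives a sphere (x−x_i)² + (y−y_i)² + z² = d_i² (stations at z=0).
Subtracting the PAS sphere from NEW and BRK: z² cancels, leaving linear equations in x and y:
-43.0 x + 268.2 y = 17312.76
-84.6 x + 51.8 y = 4603.72
Solving: x ≈ -16.514, y ≈ 61.904 km (keep extra digits for the depth step; rounded: -16.5, 61.9).
Then from the PAS sphere: z² = 161.69² − (x − 26.4)² − (y + 88.0)² with x = -16.514, y = 61.904, so z ≈ 42.788 ≈ 42.8 km.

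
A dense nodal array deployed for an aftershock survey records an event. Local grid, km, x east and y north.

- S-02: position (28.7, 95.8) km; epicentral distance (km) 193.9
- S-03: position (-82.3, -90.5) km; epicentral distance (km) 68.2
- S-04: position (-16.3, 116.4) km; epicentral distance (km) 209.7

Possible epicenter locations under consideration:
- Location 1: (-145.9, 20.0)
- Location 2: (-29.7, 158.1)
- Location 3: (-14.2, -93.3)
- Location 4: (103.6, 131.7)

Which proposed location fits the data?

For each candidate, compare |candidate − station| to the reported distance:
Location 1: residuals S-02 3.6, S-03 59.3, S-04 48.2 → max 59.3 km
Location 2: residuals S-02 108.5, S-03 185.9, S-04 165.9 → max 185.9 km
Location 3: residuals S-02 0.0, S-03 0.0, S-04 0.0 → max 0.0 km
Location 4: residuals S-02 110.8, S-03 221.5, S-04 88.8 → max 221.5 km
Only Location 3 has all residuals ≈ 0.

Location 3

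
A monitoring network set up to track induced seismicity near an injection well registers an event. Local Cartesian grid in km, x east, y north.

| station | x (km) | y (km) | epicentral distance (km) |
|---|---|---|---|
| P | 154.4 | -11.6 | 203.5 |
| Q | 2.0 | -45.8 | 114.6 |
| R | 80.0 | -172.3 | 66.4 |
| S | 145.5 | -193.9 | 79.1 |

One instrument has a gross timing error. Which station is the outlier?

S

Solve using three stations at a time. Using P, Q, R (subtract circle equations pairwise → linear system) gives (x, y) ≈ (14.8, -159.7).
Distances from that point to each station vs reported:
  P: calculated 203.5 vs reported 203.5 → residual 0.0 km
  Q: calculated 114.6 vs reported 114.6 → residual 0.0 km
  R: calculated 66.4 vs reported 66.4 → residual 0.0 km
  S: calculated 135.1 vs reported 79.1 → residual 56.0 km
P, Q, R are mutually consistent (residuals ≈ 0); S is off by 56.0 km.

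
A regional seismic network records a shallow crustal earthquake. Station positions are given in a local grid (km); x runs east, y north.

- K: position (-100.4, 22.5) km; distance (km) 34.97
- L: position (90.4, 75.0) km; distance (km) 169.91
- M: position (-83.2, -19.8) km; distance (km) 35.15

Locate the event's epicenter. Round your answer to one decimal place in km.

-67.2 km east, 11.5 km north

Circle about each station: (x + 100.4)² + (y − 22.5)² = 34.97²; (x − 90.4)² + (y − 75.0)² = 169.91²; (x + 83.2)² + (y + 19.8)² = 35.15².
Subtracting the K equation from the L and M equations removes the quadratic terms:
381.6 x + 105.0 y = -24435.76
34.4 x − 84.6 y = -3284.75
Solving the 2×2 system: x ≈ -67.2, y ≈ 11.5 km.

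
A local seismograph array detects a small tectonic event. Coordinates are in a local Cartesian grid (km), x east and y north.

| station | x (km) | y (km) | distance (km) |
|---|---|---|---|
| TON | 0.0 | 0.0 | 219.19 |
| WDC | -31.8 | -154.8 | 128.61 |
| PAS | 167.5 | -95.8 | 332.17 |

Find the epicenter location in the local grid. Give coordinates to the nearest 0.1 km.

-160.3 km east, -149.5 km north

Circle about each station: x² + y² = 219.19²; (x + 31.8)² + (y + 154.8)² = 128.61²; (x − 167.5)² + (y + 95.8)² = 332.17².
Subtracting the TON equation from the WDC and PAS equations removes the quadratic terms:
-63.6 x − 309.6 y = 56478.00
335.0 x − 191.6 y = -25058.76
Solving the 2×2 system: x ≈ -160.3, y ≈ -149.5 km.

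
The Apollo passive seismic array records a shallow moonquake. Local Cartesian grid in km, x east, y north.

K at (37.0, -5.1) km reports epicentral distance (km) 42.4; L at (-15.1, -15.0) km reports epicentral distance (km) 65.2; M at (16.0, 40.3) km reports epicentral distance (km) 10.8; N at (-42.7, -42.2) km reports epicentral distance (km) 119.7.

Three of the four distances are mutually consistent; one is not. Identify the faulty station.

Solve using three stations at a time. Using K, L, M (subtract circle equations pairwise → linear system) gives (x, y) ≈ (25.8, 35.8).
Distances from that point to each station vs reported:
  K: calculated 42.4 vs reported 42.4 → residual 0.0 km
  L: calculated 65.2 vs reported 65.2 → residual 0.0 km
  M: calculated 10.8 vs reported 10.8 → residual 0.0 km
  N: calculated 103.8 vs reported 119.7 → residual 15.9 km
K, L, M are mutually consistent (residuals ≈ 0); N is off by 15.9 km.

N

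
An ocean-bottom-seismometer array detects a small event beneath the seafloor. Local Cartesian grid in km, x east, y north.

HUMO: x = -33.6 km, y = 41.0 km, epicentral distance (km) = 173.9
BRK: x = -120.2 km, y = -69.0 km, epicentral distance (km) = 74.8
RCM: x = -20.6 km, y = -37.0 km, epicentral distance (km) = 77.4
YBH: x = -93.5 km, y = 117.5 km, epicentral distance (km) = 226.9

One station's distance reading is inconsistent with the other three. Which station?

Solve using three stations at a time. Using BRK, RCM, YBH (subtract circle equations pairwise → linear system) gives (x, y) ≈ (-55.3, -106.2).
Distances from that point to each station vs reported:
  HUMO: calculated 148.7 vs reported 173.9 → residual 25.2 km
  BRK: calculated 74.8 vs reported 74.8 → residual 0.0 km
  RCM: calculated 77.4 vs reported 77.4 → residual 0.0 km
  YBH: calculated 226.9 vs reported 226.9 → residual 0.0 km
BRK, RCM, YBH are mutually consistent (residuals ≈ 0); HUMO is off by 25.2 km.

HUMO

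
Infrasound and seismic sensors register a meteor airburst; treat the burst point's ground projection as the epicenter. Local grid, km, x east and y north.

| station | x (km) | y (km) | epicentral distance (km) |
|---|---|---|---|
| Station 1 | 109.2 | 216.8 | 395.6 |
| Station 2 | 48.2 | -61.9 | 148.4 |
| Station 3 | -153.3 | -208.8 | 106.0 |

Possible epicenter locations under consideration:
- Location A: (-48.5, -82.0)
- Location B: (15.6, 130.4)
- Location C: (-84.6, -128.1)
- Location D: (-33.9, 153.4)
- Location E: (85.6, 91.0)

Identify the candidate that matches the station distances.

For each candidate, compare |candidate − station| to the reported distance:
Location A: residuals Station 1 57.7, Station 2 49.6, Station 3 58.5 → max 58.5 km
Location B: residuals Station 1 268.2, Station 2 46.6, Station 3 272.9 → max 272.9 km
Location C: residuals Station 1 0.0, Station 2 0.0, Station 3 0.0 → max 0.0 km
Location D: residuals Station 1 239.1, Station 2 82.0, Station 3 275.4 → max 275.4 km
Location E: residuals Station 1 267.6, Station 2 9.0, Station 3 277.3 → max 277.3 km
Only Location C has all residuals ≈ 0.

Location C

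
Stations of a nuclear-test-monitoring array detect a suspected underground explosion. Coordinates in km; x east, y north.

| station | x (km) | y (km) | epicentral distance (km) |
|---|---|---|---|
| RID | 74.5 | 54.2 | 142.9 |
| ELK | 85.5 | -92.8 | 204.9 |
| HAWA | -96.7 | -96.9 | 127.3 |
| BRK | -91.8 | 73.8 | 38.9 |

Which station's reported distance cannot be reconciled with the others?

HAWA

Solve using three stations at a time. Using RID, ELK, BRK (subtract circle equations pairwise → linear system) gives (x, y) ≈ (-68.0, 43.0).
Distances from that point to each station vs reported:
  RID: calculated 142.9 vs reported 142.9 → residual 0.0 km
  ELK: calculated 204.9 vs reported 204.9 → residual 0.0 km
  HAWA: calculated 142.8 vs reported 127.3 → residual 15.5 km
  BRK: calculated 39.0 vs reported 38.9 → residual 0.1 km
RID, ELK, BRK are mutually consistent (residuals ≈ 0); HAWA is off by 15.5 km.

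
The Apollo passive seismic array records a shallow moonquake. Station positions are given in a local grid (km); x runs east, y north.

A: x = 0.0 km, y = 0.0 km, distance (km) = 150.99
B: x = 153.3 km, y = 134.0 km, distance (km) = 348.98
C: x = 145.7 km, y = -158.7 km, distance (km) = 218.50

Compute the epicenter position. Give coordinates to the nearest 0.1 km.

-71.3 km east, -133.1 km north

Circle about each station: x² + y² = 150.99²; (x − 153.3)² + (y − 134.0)² = 348.98²; (x − 145.7)² + (y + 158.7)² = 218.50².
Subtracting pairs of circle equations eliminates x²+y² and gives linear equations (the radical axes):
306.6 x + 268.0 y = -57532.17
291.4 x − 317.4 y = 21469.91
Solving the 2×2 system: x ≈ -71.3, y ≈ -133.1 km.
Check against A (with the unrounded x, y): √(x²+y²) = 151.00 ≈ 150.99 km. ✓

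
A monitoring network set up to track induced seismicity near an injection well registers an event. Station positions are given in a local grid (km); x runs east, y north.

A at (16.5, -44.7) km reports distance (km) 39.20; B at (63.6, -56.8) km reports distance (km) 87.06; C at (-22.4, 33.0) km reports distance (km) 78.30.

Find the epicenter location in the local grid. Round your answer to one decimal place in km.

x ≈ -22.7 km, y ≈ -45.3 km

Circle about each station: (x − 16.5)² + (y + 44.7)² = 39.20²; (x − 63.6)² + (y + 56.8)² = 87.06²; (x + 22.4)² + (y − 33.0)² = 78.30².
Subtracting pairs of circle equations eliminates x²+y² and gives linear equations (the radical axes):
94.2 x − 24.2 y = -1041.94
-77.8 x + 155.4 y = -5273.83
Solving the 2×2 system: x ≈ -22.7, y ≈ -45.3 km.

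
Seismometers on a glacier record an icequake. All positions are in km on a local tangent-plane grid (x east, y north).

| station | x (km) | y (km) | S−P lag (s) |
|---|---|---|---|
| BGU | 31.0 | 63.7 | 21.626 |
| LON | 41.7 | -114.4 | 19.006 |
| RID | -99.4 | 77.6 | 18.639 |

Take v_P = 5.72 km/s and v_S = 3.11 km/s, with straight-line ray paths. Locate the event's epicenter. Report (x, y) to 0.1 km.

Distance from S−P lag: d = Δt · v_P v_S / (v_P − v_S) = Δt · (5.72·3.11)/(5.72−3.11) ≈ 6.8158·Δt.
So d_BGU = 147.40, d_LON = 129.54, d_RID = 127.04 km.
Circle about each station: (x − 31.0)² + (y − 63.7)² = 147.40²; (x − 41.7)² + (y + 114.4)² = 129.54²; (x + 99.4)² + (y − 77.6)² = 127.04².
Subtracting pairs of circle equations eliminates x²+y² and gives linear equations (the radical axes):
21.4 x − 356.2 y = 14753.71
-260.8 x + 27.8 y = 16471.03
Solving the 2×2 system: x ≈ -68.0, y ≈ -45.5 km.

x ≈ -68.0 km, y ≈ -45.5 km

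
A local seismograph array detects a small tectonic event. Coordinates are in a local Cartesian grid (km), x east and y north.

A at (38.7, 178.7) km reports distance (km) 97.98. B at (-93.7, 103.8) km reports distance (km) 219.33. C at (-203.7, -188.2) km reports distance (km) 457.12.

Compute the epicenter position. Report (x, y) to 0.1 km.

Circle about each station: (x − 38.7)² + (y − 178.7)² = 97.98²; (x + 93.7)² + (y − 103.8)² = 219.33²; (x + 203.7)² + (y + 188.2)² = 457.12².
Subtracting pairs of circle equations eliminates x²+y² and gives linear equations (the radical axes):
-264.8 x − 149.8 y = -52382.82
-484.8 x − 733.8 y = -155877.06
Solving the 2×2 system: x ≈ 124.0, y ≈ 130.5 km.
Check against A (with the unrounded x, y): √((x − 38.7)²+(y − 178.7)²) = 97.96 ≈ 97.98 km. ✓

(124.0, 130.5)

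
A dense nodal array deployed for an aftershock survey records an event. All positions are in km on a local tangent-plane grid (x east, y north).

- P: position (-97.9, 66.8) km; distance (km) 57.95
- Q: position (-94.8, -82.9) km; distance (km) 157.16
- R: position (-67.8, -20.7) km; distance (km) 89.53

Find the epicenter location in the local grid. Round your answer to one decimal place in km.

x ≈ -40.0 km, y ≈ 64.4 km

Circle about each station: (x + 97.9)² + (y − 66.8)² = 57.95²; (x + 94.8)² + (y + 82.9)² = 157.16²; (x + 67.8)² + (y + 20.7)² = 89.53².
Subtracting the P equation from the Q and R equations removes the quadratic terms:
6.2 x − 299.4 y = -19528.26
60.2 x − 175.0 y = -13678.74
Solving the 2×2 system: x ≈ -40.0, y ≈ 64.4 km.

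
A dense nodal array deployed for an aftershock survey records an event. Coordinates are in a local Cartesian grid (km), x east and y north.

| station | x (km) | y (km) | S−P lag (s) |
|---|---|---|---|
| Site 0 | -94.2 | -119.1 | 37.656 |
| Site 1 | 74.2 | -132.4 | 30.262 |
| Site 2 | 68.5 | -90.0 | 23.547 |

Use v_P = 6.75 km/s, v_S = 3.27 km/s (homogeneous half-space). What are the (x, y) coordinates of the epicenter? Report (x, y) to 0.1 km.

64.6 km east, 59.3 km north

Distance from S−P lag: d = Δt · v_P v_S / (v_P − v_S) = Δt · (6.75·3.27)/(6.75−3.27) ≈ 6.3427·Δt.
So d_Site 0 = 238.84, d_Site 1 = 191.94, d_Site 2 = 149.35 km.
Circle about each station: (x + 94.2)² + (y + 119.1)² = 238.84²; (x − 74.2)² + (y + 132.4)² = 191.94²; (x − 68.5)² + (y + 90.0)² = 149.35².
Subtracting the Site 0 equation from the Site 1 and Site 2 equations removes the quadratic terms:
336.8 x − 26.6 y = 20180.53
325.4 x + 58.2 y = 24472.92
Solving the 2×2 system: x ≈ 64.6, y ≈ 59.3 km.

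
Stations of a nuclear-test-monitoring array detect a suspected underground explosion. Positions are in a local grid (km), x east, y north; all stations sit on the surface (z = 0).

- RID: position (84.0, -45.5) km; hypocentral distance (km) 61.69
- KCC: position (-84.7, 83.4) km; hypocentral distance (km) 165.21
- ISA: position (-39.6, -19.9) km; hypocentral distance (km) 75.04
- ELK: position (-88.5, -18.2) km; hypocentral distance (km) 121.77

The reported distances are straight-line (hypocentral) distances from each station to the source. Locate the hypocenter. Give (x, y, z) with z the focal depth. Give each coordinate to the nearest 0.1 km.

Each station gives a sphere (x−x_i)² + (y−y_i)² + z² = d_i² (stations at z=0).
Subtracting the RID sphere from KCC and ISA: z² cancels, leaving linear equations in x and y:
-337.4 x + 257.8 y = -18485.29
-247.2 x + 51.2 y = -8987.43
Solving: x ≈ 29.503, y ≈ -33.091 km (keep extra digits for the depth step; rounded: 29.5, -33.1).
Then from the RID sphere: z² = 61.69² − (x − 84.0)² − (y + 45.5)² with x = 29.503, y = -33.091, so z ≈ 26.110 ≈ 26.1 km.

x ≈ 29.5 km, y ≈ -33.1 km, depth ≈ 26.1 km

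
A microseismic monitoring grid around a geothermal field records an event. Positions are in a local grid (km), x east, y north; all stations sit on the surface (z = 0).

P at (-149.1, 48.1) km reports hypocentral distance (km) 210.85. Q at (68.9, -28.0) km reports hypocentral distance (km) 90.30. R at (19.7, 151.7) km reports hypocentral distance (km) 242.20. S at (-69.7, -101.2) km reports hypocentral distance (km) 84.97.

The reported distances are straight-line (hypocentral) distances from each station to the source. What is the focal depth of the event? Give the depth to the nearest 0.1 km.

Each station gives a sphere (x−x_i)² + (y−y_i)² + z² = d_i² (stations at z=0).
Subtracting the P sphere from Q and R: z² cancels, leaving linear equations in x and y:
436.0 x − 152.2 y = 17290.42
337.6 x + 207.2 y = -15346.56
Solving: x ≈ 8.798, y ≈ -88.401 km (keep extra digits for the depth step; rounded: 8.8, -88.4).
Then from the P sphere: z² = 210.85² − (x + 149.1)² − (y − 48.1)² with x = 8.798, y = -88.401, so z ≈ 29.890 ≈ 29.9 km.

29.9 km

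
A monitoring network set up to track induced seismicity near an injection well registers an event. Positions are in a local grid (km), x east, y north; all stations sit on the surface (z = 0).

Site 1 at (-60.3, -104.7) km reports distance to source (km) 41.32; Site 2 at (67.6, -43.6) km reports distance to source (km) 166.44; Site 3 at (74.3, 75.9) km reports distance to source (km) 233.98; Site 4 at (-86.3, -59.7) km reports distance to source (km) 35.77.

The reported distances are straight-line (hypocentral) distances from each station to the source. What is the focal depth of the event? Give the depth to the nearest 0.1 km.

Each station gives a sphere (x−x_i)² + (y−y_i)² + z² = d_i² (stations at z=0).
Subtracting the Site 1 sphere from Site 2 and Site 3: z² cancels, leaving linear equations in x and y:
255.8 x + 122.2 y = -34122.39
269.2 x + 361.2 y = -56356.18
Solving: x ≈ -91.402, y ≈ -87.904 km (keep extra digits for the depth step; rounded: -91.4, -87.9).
Then from the Site 1 sphere: z² = 41.32² − (x + 60.3)² − (y + 104.7)² with x = -91.402, y = -87.904, so z ≈ 21.399 ≈ 21.4 km.

21.4 km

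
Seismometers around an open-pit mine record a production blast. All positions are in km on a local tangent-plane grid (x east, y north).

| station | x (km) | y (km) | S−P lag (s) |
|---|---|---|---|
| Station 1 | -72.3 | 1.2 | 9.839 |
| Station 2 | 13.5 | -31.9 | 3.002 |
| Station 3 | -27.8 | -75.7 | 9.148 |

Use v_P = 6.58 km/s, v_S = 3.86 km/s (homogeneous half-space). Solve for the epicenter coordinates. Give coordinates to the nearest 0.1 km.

Distance from S−P lag: d = Δt · v_P v_S / (v_P − v_S) = Δt · (6.58·3.86)/(6.58−3.86) ≈ 9.3378·Δt.
So d_Station 1 = 91.87, d_Station 2 = 28.03, d_Station 3 = 85.42 km.
Circle about each station: (x + 72.3)² + (y − 1.2)² = 91.87²; (x − 13.5)² + (y + 31.9)² = 28.03²; (x + 27.8)² + (y + 75.7)² = 85.42².
Subtracting the Station 1 equation from the Station 2 and Station 3 equations removes the quadratic terms:
171.6 x − 66.2 y = 3625.55
89.0 x − 153.8 y = 2418.12
Solving the 2×2 system: x ≈ 19.4, y ≈ -4.5 km.
Check against Station 1 (with the unrounded x, y): √((x + 72.3)²+(y − 1.2)²) = 91.87 ≈ 91.87 km. ✓

(19.4, -4.5)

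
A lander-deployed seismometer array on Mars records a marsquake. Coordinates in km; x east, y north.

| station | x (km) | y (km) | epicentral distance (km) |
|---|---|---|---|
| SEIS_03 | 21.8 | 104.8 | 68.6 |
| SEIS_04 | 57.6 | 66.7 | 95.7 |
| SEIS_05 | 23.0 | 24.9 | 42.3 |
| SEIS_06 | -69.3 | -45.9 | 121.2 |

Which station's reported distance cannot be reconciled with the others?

SEIS_05

Solve using three stations at a time. Using SEIS_03, SEIS_04, SEIS_06 (subtract circle equations pairwise → linear system) gives (x, y) ≈ (-38.0, 71.2).
Distances from that point to each station vs reported:
  SEIS_03: calculated 68.6 vs reported 68.6 → residual 0.0 km
  SEIS_04: calculated 95.7 vs reported 95.7 → residual 0.0 km
  SEIS_05: calculated 76.6 vs reported 42.3 → residual 34.3 km
  SEIS_06: calculated 121.2 vs reported 121.2 → residual 0.0 km
SEIS_03, SEIS_04, SEIS_06 are mutually consistent (residuals ≈ 0); SEIS_05 is off by 34.3 km.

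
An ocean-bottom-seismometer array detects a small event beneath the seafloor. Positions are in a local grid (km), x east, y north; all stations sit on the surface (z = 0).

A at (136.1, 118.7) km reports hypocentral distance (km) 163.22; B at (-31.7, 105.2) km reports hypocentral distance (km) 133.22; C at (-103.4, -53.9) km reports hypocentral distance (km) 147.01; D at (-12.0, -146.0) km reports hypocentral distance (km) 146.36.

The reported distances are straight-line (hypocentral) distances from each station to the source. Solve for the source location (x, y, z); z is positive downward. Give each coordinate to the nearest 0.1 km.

Each station gives a sphere (x−x_i)² + (y−y_i)² + z² = d_i² (stations at z=0).
Subtracting the A sphere from B and C: z² cancels, leaving linear equations in x and y:
-335.6 x − 27.0 y = -11647.77
-479.0 x − 345.2 y = -13987.30
Solving: x ≈ 35.399, y ≈ -8.601 km (keep extra digits for the depth step; rounded: 35.4, -8.6).
Then from the A sphere: z² = 163.22² − (x − 136.1)² − (y − 118.7)² with x = 35.399, y = -8.601, so z ≈ 17.162 ≈ 17.2 km.

x ≈ 35.4 km, y ≈ -8.6 km, depth ≈ 17.2 km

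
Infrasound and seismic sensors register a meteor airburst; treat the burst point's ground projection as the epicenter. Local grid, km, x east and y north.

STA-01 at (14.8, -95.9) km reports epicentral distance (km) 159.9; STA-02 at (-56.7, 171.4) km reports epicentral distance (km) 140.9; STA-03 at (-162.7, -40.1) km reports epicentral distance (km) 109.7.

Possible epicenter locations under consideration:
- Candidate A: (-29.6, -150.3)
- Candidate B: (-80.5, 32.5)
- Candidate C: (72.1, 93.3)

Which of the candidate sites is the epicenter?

For each candidate, compare |candidate − station| to the reported distance:
Candidate A: residuals STA-01 89.7, STA-02 181.9, STA-03 63.1 → max 181.9 km
Candidate B: residuals STA-01 0.0, STA-02 0.0, STA-03 0.0 → max 0.0 km
Candidate C: residuals STA-01 37.8, STA-02 9.7, STA-03 160.3 → max 160.3 km
Only Candidate B has all residuals ≈ 0.

Candidate B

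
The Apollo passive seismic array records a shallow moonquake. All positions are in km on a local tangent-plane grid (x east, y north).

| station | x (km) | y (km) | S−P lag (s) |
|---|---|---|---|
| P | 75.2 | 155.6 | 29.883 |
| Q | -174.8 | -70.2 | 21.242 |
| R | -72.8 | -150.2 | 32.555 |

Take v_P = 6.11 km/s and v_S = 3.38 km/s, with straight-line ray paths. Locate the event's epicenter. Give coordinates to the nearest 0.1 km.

(-140.1, 86.7)

Distance from S−P lag: d = Δt · v_P v_S / (v_P − v_S) = Δt · (6.11·3.38)/(6.11−3.38) ≈ 7.5648·Δt.
So d_P = 226.06, d_Q = 160.69, d_R = 246.27 km.
Circle about each station: (x − 75.2)² + (y − 155.6)² = 226.06²; (x + 174.8)² + (y + 70.2)² = 160.69²; (x + 72.8)² + (y + 150.2)² = 246.27².
Subtracting the P equation from the Q and R equations removes the quadratic terms:
-500.0 x − 451.6 y = 30898.53
-296.0 x − 611.6 y = -11552.31
Solving the 2×2 system: x ≈ -140.1, y ≈ 86.7 km.
Check against P (with the unrounded x, y): √((x − 75.2)²+(y − 155.6)²) = 226.06 ≈ 226.06 km. ✓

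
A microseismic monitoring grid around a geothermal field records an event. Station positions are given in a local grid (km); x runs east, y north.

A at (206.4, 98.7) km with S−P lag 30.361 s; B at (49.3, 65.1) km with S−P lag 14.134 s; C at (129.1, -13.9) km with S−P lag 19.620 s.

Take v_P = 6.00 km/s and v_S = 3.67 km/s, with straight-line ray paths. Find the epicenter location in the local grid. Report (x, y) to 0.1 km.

Distance from S−P lag: d = Δt · v_P v_S / (v_P − v_S) = Δt · (6.00·3.67)/(6.00−3.67) ≈ 9.4506·Δt.
So d_A = 286.93, d_B = 133.58, d_C = 185.42 km.
Circle about each station: (x − 206.4)² + (y − 98.7)² = 286.93²; (x − 49.3)² + (y − 65.1)² = 133.58²; (x − 129.1)² + (y + 13.9)² = 185.42².
Subtracting pairs of circle equations eliminates x²+y² and gives linear equations (the radical axes):
-314.2 x − 67.2 y = 18811.06
-154.6 x − 225.2 y = 12465.62
Solving the 2×2 system: x ≈ -56.3, y ≈ -16.7 km.

(-56.3, -16.7)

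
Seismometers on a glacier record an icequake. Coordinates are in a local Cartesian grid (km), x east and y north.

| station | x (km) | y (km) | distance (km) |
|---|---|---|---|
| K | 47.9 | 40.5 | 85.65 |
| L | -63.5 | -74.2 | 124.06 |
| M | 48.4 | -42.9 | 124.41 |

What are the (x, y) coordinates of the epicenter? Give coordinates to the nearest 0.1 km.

Circle about each station: (x − 47.9)² + (y − 40.5)² = 85.65²; (x + 63.5)² + (y + 74.2)² = 124.06²; (x − 48.4)² + (y + 42.9)² = 124.41².
Subtracting the K equation from the L and M equations removes the quadratic terms:
-222.8 x − 229.4 y = -2451.73
1.0 x − 166.8 y = -7893.62
Solving the 2×2 system: x ≈ -37.5, y ≈ 47.1 km.

(-37.5, 47.1)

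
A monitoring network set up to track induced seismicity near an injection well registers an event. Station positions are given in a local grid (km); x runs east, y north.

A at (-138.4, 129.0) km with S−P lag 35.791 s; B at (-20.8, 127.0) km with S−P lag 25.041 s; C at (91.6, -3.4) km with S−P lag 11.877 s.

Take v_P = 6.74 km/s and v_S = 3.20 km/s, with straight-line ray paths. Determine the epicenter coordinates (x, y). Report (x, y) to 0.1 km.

(21.1, -19.7)

Distance from S−P lag: d = Δt · v_P v_S / (v_P − v_S) = Δt · (6.74·3.20)/(6.74−3.20) ≈ 6.0927·Δt.
So d_A = 218.06, d_B = 152.57, d_C = 72.36 km.
Circle about each station: (x + 138.4)² + (y − 129.0)² = 218.06²; (x + 20.8)² + (y − 127.0)² = 152.57²; (x − 91.6)² + (y + 3.4)² = 72.36².
Subtracting pairs of circle equations eliminates x²+y² and gives linear equations (the radical axes):
235.2 x − 4.0 y = 5038.64
460.0 x − 264.8 y = 14920.75
Solving the 2×2 system: x ≈ 21.1, y ≈ -19.7 km.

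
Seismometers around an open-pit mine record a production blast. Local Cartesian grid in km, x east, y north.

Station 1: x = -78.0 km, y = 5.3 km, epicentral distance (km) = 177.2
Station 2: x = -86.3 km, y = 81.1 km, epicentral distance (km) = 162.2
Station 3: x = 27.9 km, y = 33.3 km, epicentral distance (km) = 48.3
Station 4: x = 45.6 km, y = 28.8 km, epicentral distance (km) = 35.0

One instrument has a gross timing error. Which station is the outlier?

Station 1

Solve using three stations at a time. Using Station 2, Station 3, Station 4 (subtract circle equations pairwise → linear system) gives (x, y) ≈ (73.0, 50.6).
Distances from that point to each station vs reported:
  Station 1: calculated 157.7 vs reported 177.2 → residual 19.5 km
  Station 2: calculated 162.2 vs reported 162.2 → residual 0.0 km
  Station 3: calculated 48.3 vs reported 48.3 → residual 0.0 km
  Station 4: calculated 35.1 vs reported 35.0 → residual 0.1 km
Station 2, Station 3, Station 4 are mutually consistent (residuals ≈ 0); Station 1 is off by 19.5 km.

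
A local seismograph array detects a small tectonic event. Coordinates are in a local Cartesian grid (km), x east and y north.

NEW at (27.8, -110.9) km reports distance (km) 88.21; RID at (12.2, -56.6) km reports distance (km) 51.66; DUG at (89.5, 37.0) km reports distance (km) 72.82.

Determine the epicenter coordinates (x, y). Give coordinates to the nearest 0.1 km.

(54.4, -26.8)

Circle about each station: (x − 27.8)² + (y + 110.9)² = 88.21²; (x − 12.2)² + (y + 56.6)² = 51.66²; (x − 89.5)² + (y − 37.0)² = 72.82².
Subtracting pairs of circle equations eliminates x²+y² and gives linear equations (the radical axes):
-31.2 x + 108.6 y = -4607.00
123.4 x + 295.8 y = -1214.15
Solving the 2×2 system: x ≈ 54.4, y ≈ -26.8 km.
Check against NEW (with the unrounded x, y): √((x − 27.8)²+(y + 110.9)²) = 88.21 ≈ 88.21 km. ✓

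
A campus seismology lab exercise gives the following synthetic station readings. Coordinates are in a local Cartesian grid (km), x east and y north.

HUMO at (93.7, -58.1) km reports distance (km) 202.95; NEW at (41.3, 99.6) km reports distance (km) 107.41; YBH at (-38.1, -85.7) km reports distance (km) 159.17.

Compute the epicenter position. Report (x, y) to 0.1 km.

Circle about each station: (x − 93.7)² + (y + 58.1)² = 202.95²; (x − 41.3)² + (y − 99.6)² = 107.41²; (x + 38.1)² + (y + 85.7)² = 159.17².
Subtracting the HUMO equation from the NEW and YBH equations removes the quadratic terms:
-104.8 x + 315.4 y = 29122.34
-263.6 x − 55.2 y = 12494.41
Solving the 2×2 system: x ≈ -62.4, y ≈ 71.6 km.

-62.4 km east, 71.6 km north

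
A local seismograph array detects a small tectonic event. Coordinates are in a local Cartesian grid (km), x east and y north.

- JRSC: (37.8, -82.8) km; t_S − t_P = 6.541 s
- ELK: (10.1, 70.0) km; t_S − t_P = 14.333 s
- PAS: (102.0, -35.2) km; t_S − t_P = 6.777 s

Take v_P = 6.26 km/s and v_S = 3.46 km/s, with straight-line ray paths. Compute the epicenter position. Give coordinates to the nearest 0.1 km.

49.6 km east, -33.6 km north

Distance from S−P lag: d = Δt · v_P v_S / (v_P − v_S) = Δt · (6.26·3.46)/(6.26−3.46) ≈ 7.7356·Δt.
So d_JRSC = 50.60, d_ELK = 110.87, d_PAS = 52.42 km.
Circle about each station: (x − 37.8)² + (y + 82.8)² = 50.60²; (x − 10.1)² + (y − 70.0)² = 110.87²; (x − 102.0)² + (y + 35.2)² = 52.42².
Subtracting the JRSC equation from the ELK and PAS equations removes the quadratic terms:
-55.4 x + 305.6 y = -13014.47
128.4 x + 95.2 y = 3170.86
Solving the 2×2 system: x ≈ 49.6, y ≈ -33.6 km.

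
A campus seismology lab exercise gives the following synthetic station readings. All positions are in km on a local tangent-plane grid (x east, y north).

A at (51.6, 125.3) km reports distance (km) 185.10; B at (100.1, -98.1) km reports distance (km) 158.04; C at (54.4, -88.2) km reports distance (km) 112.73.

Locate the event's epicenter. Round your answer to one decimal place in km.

-44.0 km east, -33.2 km north

Circle about each station: (x − 51.6)² + (y − 125.3)² = 185.10²; (x − 100.1)² + (y + 98.1)² = 158.04²; (x − 54.4)² + (y + 88.2)² = 112.73².
Subtracting pairs of circle equations eliminates x²+y² and gives linear equations (the radical axes):
97.0 x − 446.8 y = 10566.34
5.6 x − 427.0 y = 13929.91
Solving the 2×2 system: x ≈ -44.0, y ≈ -33.2 km.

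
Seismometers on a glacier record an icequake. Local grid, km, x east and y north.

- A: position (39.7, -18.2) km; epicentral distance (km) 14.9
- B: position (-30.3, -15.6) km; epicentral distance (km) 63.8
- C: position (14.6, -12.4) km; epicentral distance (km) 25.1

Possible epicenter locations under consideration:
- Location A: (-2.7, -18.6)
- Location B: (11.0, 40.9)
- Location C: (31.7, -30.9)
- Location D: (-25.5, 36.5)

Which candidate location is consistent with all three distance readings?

For each candidate, compare |candidate − station| to the reported distance:
Location A: residuals A 27.5, B 36.0, C 6.7 → max 36.0 km
Location B: residuals A 50.8, B 6.2, C 28.3 → max 50.8 km
Location C: residuals A 0.1, B 0.1, C 0.1 → max 0.1 km
Location D: residuals A 70.2, B 11.5, C 38.1 → max 70.2 km
Only Location C has all residuals ≈ 0.

Location C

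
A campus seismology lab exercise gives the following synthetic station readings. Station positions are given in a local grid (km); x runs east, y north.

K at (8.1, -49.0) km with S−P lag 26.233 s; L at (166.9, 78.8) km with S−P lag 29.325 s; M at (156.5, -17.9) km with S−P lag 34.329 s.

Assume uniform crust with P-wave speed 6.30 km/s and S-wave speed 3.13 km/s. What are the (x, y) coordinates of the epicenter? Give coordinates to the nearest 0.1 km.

Distance from S−P lag: d = Δt · v_P v_S / (v_P − v_S) = Δt · (6.30·3.13)/(6.30−3.13) ≈ 6.2205·Δt.
So d_K = 163.18, d_L = 182.42, d_M = 213.54 km.
Circle about each station: (x − 8.1)² + (y + 49.0)² = 163.18²; (x − 166.9)² + (y − 78.8)² = 182.42²; (x − 156.5)² + (y + 17.9)² = 213.54².
Subtracting the K equation from the L and M equations removes the quadratic terms:
317.6 x + 255.6 y = 24949.10
296.8 x + 62.2 y = 3374.43
Solving the 2×2 system: x ≈ -12.3, y ≈ 112.9 km.
Check against K (with the unrounded x, y): √((x − 8.1)²+(y + 49.0)²) = 163.15 ≈ 163.18 km. ✓

-12.3 km east, 112.9 km north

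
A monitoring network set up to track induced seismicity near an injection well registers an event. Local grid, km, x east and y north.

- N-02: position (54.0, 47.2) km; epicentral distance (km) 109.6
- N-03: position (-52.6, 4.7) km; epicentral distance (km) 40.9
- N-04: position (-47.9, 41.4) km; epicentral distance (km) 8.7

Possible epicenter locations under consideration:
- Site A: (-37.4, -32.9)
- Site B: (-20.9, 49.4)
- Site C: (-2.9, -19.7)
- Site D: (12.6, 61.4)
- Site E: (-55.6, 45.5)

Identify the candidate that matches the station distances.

For each candidate, compare |candidate − station| to the reported distance:
Site A: residuals N-02 11.9, N-03 0.3, N-04 66.3 → max 66.3 km
Site B: residuals N-02 34.7, N-03 13.9, N-04 19.5 → max 34.7 km
Site C: residuals N-02 21.8, N-03 14.5, N-04 67.2 → max 67.2 km
Site D: residuals N-02 65.8, N-03 45.5, N-04 55.0 → max 65.8 km
Site E: residuals N-02 0.0, N-03 0.0, N-04 0.0 → max 0.0 km
Only Site E has all residuals ≈ 0.

Site E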